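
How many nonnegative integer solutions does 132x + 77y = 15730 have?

gcd(132, 77) = 11.
By Bézout, 132*(3) + 77*(-5) = 11.
One solution: (6, 194).
General: x = 6 + 7t, y = 194 - 12t.
x ≥ 0 ⇒ t ≥ 0; y ≥ 0 ⇒ t ≤ 16. So t ∈ [0, 16]: 17 solutions.

17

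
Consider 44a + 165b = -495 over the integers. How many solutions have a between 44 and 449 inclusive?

27

gcd(165, 44) = 11.
By Bézout, 44·(4) + 165·(-1) = 11.
Particular solution: (0, -3).
General solution: a = 0 + 15t, b = -3 - 4t for integer t.
44 ≤ 0 + 15t ≤ 449 gives t ∈ [3, 29], which is 27 values.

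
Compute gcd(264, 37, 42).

gcd(264, 37) = 1  (264 = 7*37 + 5, 37 = 7*5 + 2, 5 = 2*2 + 1, 2 = 2*1).
gcd(1, 42) = 1.

1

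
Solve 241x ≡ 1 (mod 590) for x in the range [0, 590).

gcd(590, 241):
  590 = 2·241 + 108
  241 = 2·108 + 25
  108 = 4·25 + 8
  25 = 3·8 + 1
  8 = 8·1
so gcd(590, 241) = 1.
Back-substitute for Bézout coefficients:
  1 = 25 - 3·8
  ... = 241·(71) + 590·(-29)
So 241·71 ≡ 1 (mod 590), and 71 mod 590 = 71.

71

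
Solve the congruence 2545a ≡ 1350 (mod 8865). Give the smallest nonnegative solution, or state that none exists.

gcd(8865, 2545) = 5.
5 divides 1350, so solutions exist.
By Bézout, 2545·(209) + 8865·(-60) = 5.
So 2545·(209) ≡ 5 (mod 8865); multiply by 270: a ≡ 56430 (mod 1773).
Smallest nonnegative: a = 56430 mod 1773 = 1467.

1467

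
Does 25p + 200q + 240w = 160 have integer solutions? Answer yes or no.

gcd(200, 25):
  200 = 8*25
so gcd(200, 25) = 25.
gcd(25, 240) = 5.
5 divides 160, so integer solutions exist.

yes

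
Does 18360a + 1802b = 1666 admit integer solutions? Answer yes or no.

yes

gcd(18360, 1802):
  18360 = 10*1802 + 340
  1802 = 5*340 + 102
  340 = 3*102 + 34
  102 = 3*34
so gcd(18360, 1802) = 34.
34 divides 1666, so integer solutions exist.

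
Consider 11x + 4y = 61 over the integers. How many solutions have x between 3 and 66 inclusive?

gcd(11, 4) = 1.
By Bézout, 11×(-1) + 4×(3) = 1.
Particular solution: (3, 7).
General solution: x = 3 + 4t, y = 7 - 11t for integer t.
3 ≤ 3 + 4t ≤ 66 gives t ∈ [0, 15], which is 16 values.

16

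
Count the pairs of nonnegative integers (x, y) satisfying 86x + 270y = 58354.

gcd(270, 86) = 2  (270 = 3*86 + 12, 86 = 7*12 + 2, 12 = 6*2).
Back-substituting, 86*(22) + 270*(-7) = 2.
Scale by 29177: one solution is (641894, -204239). Reduce x mod 135: (104, 183).
General: x = 104 + 135t, y = 183 - 43t.
x ≥ 0 ⇒ t ≥ 0; y ≥ 0 ⇒ t ≤ 4. So t ∈ [0, 4]: 5 solutions.

5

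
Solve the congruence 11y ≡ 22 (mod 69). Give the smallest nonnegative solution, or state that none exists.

gcd(69, 11) = 1.
1 divides 22, so solutions exist.
By Bézout, 11*(-25) + 69*(4) = 1.
So 11*(-25) ≡ 1 (mod 69); multiply by 22: y ≡ -550 (mod 69).
Smallest nonnegative: y = -550 mod 69 = 2.

2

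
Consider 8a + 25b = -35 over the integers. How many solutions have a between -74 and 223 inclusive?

12

gcd(25, 8) = 1.
By Bézout, 8·(-3) + 25·(1) = 1.
Particular solution: (5, -3).
General solution: a = 5 + 25t, b = -3 - 8t for integer t.
-74 ≤ 5 + 25t ≤ 223 gives t ∈ [-3, 8], which is 12 values.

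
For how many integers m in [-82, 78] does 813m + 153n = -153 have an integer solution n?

3

gcd(813, 153) = 3  (813 = 5·153 + 48, 153 = 3·48 + 9, 48 = 5·9 + 3, 9 = 3·3).
Back-substituting, 813·(16) + 153·(-85) = 3.
Scale by -51: particular solution (-816, 4335); reduce m mod 51: (0, -1).
General solution: m = 0 + 51t, n = -1 - 271t for integer t.
-82 ≤ 0 + 51t ≤ 78 gives t ∈ [-1, 1], which is 3 values.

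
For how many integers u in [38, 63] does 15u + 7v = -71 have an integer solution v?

4

gcd(15, 7) = 1.
By Bézout, 15*(1) + 7*(-2) = 1.
Particular solution: (6, -23).
General solution: u = 6 + 7t, v = -23 - 15t for integer t.
38 ≤ 6 + 7t ≤ 63 gives t ∈ [5, 8], which is 4 values.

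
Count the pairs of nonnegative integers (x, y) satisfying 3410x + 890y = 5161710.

17

gcd(3410, 890) = 10.
By Bézout, 3410·(-6) + 890·(23) = 10.
One solution: (85, 5474).
General: x = 85 + 89t, y = 5474 - 341t.
x ≥ 0 ⇒ t ≥ 0; y ≥ 0 ⇒ t ≤ 16. So t ∈ [0, 16]: 17 solutions.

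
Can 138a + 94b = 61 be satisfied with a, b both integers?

gcd(138, 94):
  138 = 1*94 + 44
  94 = 2*44 + 6
  44 = 7*6 + 2
  6 = 3*2
so gcd(138, 94) = 2.
2 does not divide 61 (remainder 1), so no integer solutions.

no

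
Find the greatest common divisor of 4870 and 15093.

gcd(15093, 4870):
  15093 = 3*4870 + 483
  4870 = 10*483 + 40
  483 = 12*40 + 3
  40 = 13*3 + 1
  3 = 3*1
so gcd(15093, 4870) = 1.

1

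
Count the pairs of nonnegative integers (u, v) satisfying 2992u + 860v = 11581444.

gcd(2992, 860):
  2992 = 3·860 + 412
  860 = 2·412 + 36
  412 = 11·36 + 16
  36 = 2·16 + 4
  16 = 4·4
so gcd(2992, 860) = 4.
Back-substitute for Bézout coefficients:
  4 = 36 - 2·16
  ... = 2992·(-48) + 860·(167)
Scale by 2895361: one solution is (-138977328, 483525287). Reduce u mod 215: (177, 12851).
General: u = 177 + 215t, v = 12851 - 748t.
u ≥ 0 ⇒ t ≥ 0; v ≥ 0 ⇒ t ≤ 17. So t ∈ [0, 17]: 18 solutions.

18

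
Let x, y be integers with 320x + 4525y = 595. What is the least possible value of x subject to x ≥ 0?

gcd(4525, 320):
  4525 = 14·320 + 45
  320 = 7·45 + 5
  45 = 9·5
so gcd(4525, 320) = 5.
5 divides 595, so solutions exist.
Back-substitute for Bézout coefficients:
  5 = 320 - 7·45
  ... = 320·(99) + 4525·(-7)
Scale by 595/5 = 119: (x₀, y₀) = (11781, -833).
General solution: x = 11781 + 905t, y = -833 - 64t for integer t.
x ≥ 0: smallest is 11781 mod 905 = 16 (at t = -13), with y = -1.

16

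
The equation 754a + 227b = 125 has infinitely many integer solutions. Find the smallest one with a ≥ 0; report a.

gcd(754, 227):
  754 = 3*227 + 73
  227 = 3*73 + 8
  73 = 9*8 + 1
  8 = 8*1
so gcd(754, 227) = 1.
1 divides 125, so solutions exist.
Back-substitute for Bézout coefficients:
  1 = 73 - 9*8
  ... = 754*(28) + 227*(-93)
Scale by 125/1 = 125: (a₀, b₀) = (3500, -11625).
General solution: a = 3500 + 227t, b = -11625 - 754t for integer t.
a ≥ 0: smallest is 3500 mod 227 = 95 (at t = -15), with b = -315.

95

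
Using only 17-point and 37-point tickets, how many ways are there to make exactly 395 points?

Need nonnegative integers with 17j + 37k = 395.
gcd(17, 37) = 1, and 17·(-13) + 37·(6) = 1.
So (j₀, k₀) = (-5135, 2370); general j = -5135 + 37t, k = 2370 - 17t.
j ≥ 0 ⇒ t ≥ 139; k ≥ 0 ⇒ t ≤ 139. That's 1 value of t.

1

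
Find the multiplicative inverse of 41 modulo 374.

gcd(374, 41) = 1.
By Bézout, 41·(73) + 374·(-8) = 1.
So 41·73 ≡ 1 (mod 374), and 73 mod 374 = 73.

73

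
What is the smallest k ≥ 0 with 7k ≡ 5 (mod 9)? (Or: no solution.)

2

gcd(9, 7) = 1  (9 = 1·7 + 2, 7 = 3·2 + 1, 2 = 2·1).
1 divides 5, so solutions exist.
Back-substituting, 7·(4) + 9·(-3) = 1.
So 7·(4) ≡ 1 (mod 9); multiply by 5: k ≡ 20 (mod 9).
Smallest nonnegative: k = 20 mod 9 = 2.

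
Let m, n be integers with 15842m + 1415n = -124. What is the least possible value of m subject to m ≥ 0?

398

gcd(15842, 1415) = 1  (15842 = 11·1415 + 277, 1415 = 5·277 + 30, 277 = 9·30 + 7, 30 = 4·7 + 2, 7 = 3·2 + 1, 2 = 2·1).
1 divides -124, so solutions exist.
Back-substituting, 15842·(613) + 1415·(-6863) = 1.
Scale by -124/1 = -124: (m₀, n₀) = (-76012, 851012).
General solution: m = -76012 + 1415t, n = 851012 - 15842t for integer t.
m ≥ 0: smallest is -76012 mod 1415 = 398 (at t = 54), with n = -4456.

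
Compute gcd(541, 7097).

gcd(7097, 541) = 1  (7097 = 13*541 + 64, 541 = 8*64 + 29, 64 = 2*29 + 6, 29 = 4*6 + 5, 6 = 1*5 + 1, 5 = 5*1).

1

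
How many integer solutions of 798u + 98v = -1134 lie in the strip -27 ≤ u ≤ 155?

gcd(798, 98) = 14.
By Bézout, 798·(1) + 98·(-8) = 14.
Particular solution: (3, -36).
General solution: u = 3 + 7t, v = -36 - 57t for integer t.
-27 ≤ 3 + 7t ≤ 155 gives t ∈ [-4, 21], which is 26 values.

26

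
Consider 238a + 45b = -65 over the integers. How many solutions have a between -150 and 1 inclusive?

4

gcd(238, 45) = 1  (238 = 5·45 + 13, 45 = 3·13 + 6, 13 = 2·6 + 1, 6 = 6·1).
Back-substituting, 238·(7) + 45·(-37) = 1.
Scale by -65: particular solution (-455, 2405); reduce a mod 45: (40, -213).
General solution: a = 40 + 45t, b = -213 - 238t for integer t.
-150 ≤ 40 + 45t ≤ 1 gives t ∈ [-4, -1], which is 4 values.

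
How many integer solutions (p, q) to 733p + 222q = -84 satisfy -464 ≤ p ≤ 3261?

gcd(733, 222) = 1.
By Bézout, 733×(-53) + 222×(175) = 1.
Particular solution: (12, -40).
General solution: p = 12 + 222t, q = -40 - 733t for integer t.
-464 ≤ 12 + 222t ≤ 3261 gives t ∈ [-2, 14], which is 17 values.

17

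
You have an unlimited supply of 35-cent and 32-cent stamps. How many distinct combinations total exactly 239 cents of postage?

1

Need nonnegative integers with 35j + 32k = 239.
gcd(35, 32) = 1, and 35·(11) + 32·(-12) = 1.
So (j₀, k₀) = (2629, -2868); general j = 2629 + 32t, k = -2868 - 35t.
j ≥ 0 ⇒ t ≥ -82; k ≥ 0 ⇒ t ≤ -82. That's 1 value of t.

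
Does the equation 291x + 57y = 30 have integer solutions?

gcd(291, 57):
  291 = 5·57 + 6
  57 = 9·6 + 3
  6 = 2·3
so gcd(291, 57) = 3.
3 divides 30, so integer solutions exist.

yes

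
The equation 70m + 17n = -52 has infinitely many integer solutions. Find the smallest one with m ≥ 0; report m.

gcd(70, 17) = 1.
1 divides -52, so solutions exist.
By Bézout, 70*(-8) + 17*(33) = 1.
Scale by -52/1 = -52: (m₀, n₀) = (416, -1716).
General solution: m = 416 + 17t, n = -1716 - 70t for integer t.
m ≥ 0: smallest is 416 mod 17 = 8 (at t = -24), with n = -36.

8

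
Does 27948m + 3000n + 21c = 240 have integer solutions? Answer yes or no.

gcd(27948, 3000) = 12.
gcd(12, 21) = 3.
3 divides 240, so integer solutions exist.

yes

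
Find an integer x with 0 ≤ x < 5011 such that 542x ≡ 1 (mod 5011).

1507

gcd(5011, 542):
  5011 = 9×542 + 133
  542 = 4×133 + 10
  133 = 13×10 + 3
  10 = 3×3 + 1
  3 = 3×1
so gcd(5011, 542) = 1.
Back-substitute for Bézout coefficients:
  1 = 10 - 3×3
  ... = 542×(1507) + 5011×(-163)
So 542×1507 ≡ 1 (mod 5011), and 1507 mod 5011 = 1507.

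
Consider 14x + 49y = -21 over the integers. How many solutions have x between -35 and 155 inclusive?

27

gcd(49, 14) = 7  (49 = 3×14 + 7, 14 = 2×7).
Back-substituting, 14×(-3) + 49×(1) = 7.
Scale by -3: particular solution (9, -3); reduce x mod 7: (2, -1).
General solution: x = 2 + 7t, y = -1 - 2t for integer t.
-35 ≤ 2 + 7t ≤ 155 gives t ∈ [-5, 21], which is 27 values.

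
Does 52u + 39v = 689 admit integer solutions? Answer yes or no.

yes

gcd(52, 39) = 13  (52 = 1·39 + 13, 39 = 3·13).
13 divides 689, so integer solutions exist.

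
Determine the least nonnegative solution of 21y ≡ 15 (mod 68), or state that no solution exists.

59

gcd(68, 21) = 1  (68 = 3×21 + 5, 21 = 4×5 + 1, 5 = 5×1).
1 divides 15, so solutions exist.
Back-substituting, 21×(13) + 68×(-4) = 1.
So 21×(13) ≡ 1 (mod 68); multiply by 15: y ≡ 195 (mod 68).
Smallest nonnegative: y = 195 mod 68 = 59.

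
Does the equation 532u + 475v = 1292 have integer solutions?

yes

gcd(532, 475) = 19  (532 = 1*475 + 57, 475 = 8*57 + 19, 57 = 3*19).
19 divides 1292, so integer solutions exist.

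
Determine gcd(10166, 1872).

26

gcd(10166, 1872) = 26  (10166 = 5*1872 + 806, 1872 = 2*806 + 260, 806 = 3*260 + 26, 260 = 10*26).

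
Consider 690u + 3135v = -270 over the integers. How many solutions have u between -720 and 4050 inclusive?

23

gcd(3135, 690) = 15  (3135 = 4·690 + 375, 690 = 1·375 + 315, 375 = 1·315 + 60, 315 = 5·60 + 15, 60 = 4·15).
Back-substituting, 690·(50) + 3135·(-11) = 15.
Scale by -18: particular solution (-900, 198); reduce u mod 209: (145, -32).
General solution: u = 145 + 209t, v = -32 - 46t for integer t.
-720 ≤ 145 + 209t ≤ 4050 gives t ∈ [-4, 18], which is 23 values.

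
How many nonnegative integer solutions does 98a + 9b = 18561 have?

21

gcd(98, 9) = 1  (98 = 10·9 + 8, 9 = 1·8 + 1, 8 = 8·1).
Back-substituting, 98·(-1) + 9·(11) = 1.
Scale by 18561: one solution is (-18561, 204171). Reduce a mod 9: (6, 1997).
General: a = 6 + 9t, b = 1997 - 98t.
a ≥ 0 ⇒ t ≥ 0; b ≥ 0 ⇒ t ≤ 20. So t ∈ [0, 20]: 21 solutions.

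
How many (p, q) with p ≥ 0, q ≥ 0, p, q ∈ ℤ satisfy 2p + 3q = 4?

1

gcd(3, 2) = 1  (3 = 1*2 + 1, 2 = 2*1).
Back-substituting, 2*(-1) + 3*(1) = 1.
Scale by 4: one solution is (-4, 4). Reduce p mod 3: (2, 0).
General: p = 2 + 3t, q = 0 - 2t.
p ≥ 0 ⇒ t ≥ 0; q ≥ 0 ⇒ t ≤ 0. So t ∈ [0, 0]: 1 solution.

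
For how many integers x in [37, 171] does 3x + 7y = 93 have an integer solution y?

20

gcd(7, 3) = 1.
By Bézout, 3×(-2) + 7×(1) = 1.
Particular solution: (3, 12).
General solution: x = 3 + 7t, y = 12 - 3t for integer t.
37 ≤ 3 + 7t ≤ 171 gives t ∈ [5, 24], which is 20 values.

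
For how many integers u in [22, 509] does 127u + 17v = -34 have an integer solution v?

28

gcd(127, 17):
  127 = 7*17 + 8
  17 = 2*8 + 1
  8 = 8*1
so gcd(127, 17) = 1.
Back-substitute for Bézout coefficients:
  1 = 17 - 2*8
  ... = 127*(-2) + 17*(15)
Scale by -34: particular solution (68, -510); reduce u mod 17: (0, -2).
General solution: u = 0 + 17t, v = -2 - 127t for integer t.
22 ≤ 0 + 17t ≤ 509 gives t ∈ [2, 29], which is 28 values.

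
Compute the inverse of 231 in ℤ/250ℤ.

171

gcd(250, 231) = 1  (250 = 1·231 + 19, 231 = 12·19 + 3, 19 = 6·3 + 1, 3 = 3·1).
Back-substituting, 231·(-79) + 250·(73) = 1.
So 231·-79 ≡ 1 (mod 250), and -79 mod 250 = 171.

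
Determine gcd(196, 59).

1

gcd(196, 59) = 1  (196 = 3*59 + 19, 59 = 3*19 + 2, 19 = 9*2 + 1, 2 = 2*1).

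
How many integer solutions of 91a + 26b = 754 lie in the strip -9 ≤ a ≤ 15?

gcd(91, 26) = 13.
By Bézout, 91·(1) + 26·(-3) = 13.
Particular solution: (0, 29).
General solution: a = 0 + 2t, b = 29 - 7t for integer t.
-9 ≤ 0 + 2t ≤ 15 gives t ∈ [-4, 7], which is 12 values.

12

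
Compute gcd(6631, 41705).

gcd(41705, 6631) = 19  (41705 = 6×6631 + 1919, 6631 = 3×1919 + 874, 1919 = 2×874 + 171, 874 = 5×171 + 19, 171 = 9×19).

19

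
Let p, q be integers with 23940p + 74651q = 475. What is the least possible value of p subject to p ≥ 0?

gcd(74651, 23940) = 19.
19 divides 475, so solutions exist.
By Bézout, 23940*(-1213) + 74651*(389) = 19.
Scale by 475/19 = 25: (p₀, q₀) = (-30325, 9725).
General solution: p = -30325 + 3929t, q = 9725 - 1260t for integer t.
p ≥ 0: smallest is -30325 mod 3929 = 1107 (at t = 8), with q = -355.

1107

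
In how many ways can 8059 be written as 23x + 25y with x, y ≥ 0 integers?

gcd(25, 23) = 1.
By Bézout, 23·(12) + 25·(-11) = 1.
One solution: (8, 315).
General: x = 8 + 25t, y = 315 - 23t.
x ≥ 0 ⇒ t ≥ 0; y ≥ 0 ⇒ t ≤ 13. So t ∈ [0, 13]: 14 solutions.

14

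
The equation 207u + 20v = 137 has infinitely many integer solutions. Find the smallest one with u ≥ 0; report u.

gcd(207, 20):
  207 = 10·20 + 7
  20 = 2·7 + 6
  7 = 1·6 + 1
  6 = 6·1
so gcd(207, 20) = 1.
1 divides 137, so solutions exist.
Back-substitute for Bézout coefficients:
  1 = 7 - 1·6
  ... = 207·(3) + 20·(-31)
Scale by 137/1 = 137: (u₀, v₀) = (411, -4247).
General solution: u = 411 + 20t, v = -4247 - 207t for integer t.
u ≥ 0: smallest is 411 mod 20 = 11 (at t = -20), with v = -107.

11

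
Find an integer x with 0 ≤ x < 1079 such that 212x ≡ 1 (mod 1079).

738

gcd(1079, 212) = 1  (1079 = 5×212 + 19, 212 = 11×19 + 3, 19 = 6×3 + 1, 3 = 3×1).
Back-substituting, 212×(-341) + 1079×(67) = 1.
So 212×-341 ≡ 1 (mod 1079), and -341 mod 1079 = 738.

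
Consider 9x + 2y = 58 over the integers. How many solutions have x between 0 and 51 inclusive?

26

gcd(9, 2) = 1  (9 = 4×2 + 1, 2 = 2×1).
Back-substituting, 9×(1) + 2×(-4) = 1.
Scale by 58: particular solution (58, -232); reduce x mod 2: (0, 29).
General solution: x = 0 + 2t, y = 29 - 9t for integer t.
0 ≤ 0 + 2t ≤ 51 gives t ∈ [0, 25], which is 26 values.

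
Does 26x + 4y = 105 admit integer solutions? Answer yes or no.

gcd(26, 4) = 2.
2 does not divide 105 (remainder 1), so no integer solutions.

no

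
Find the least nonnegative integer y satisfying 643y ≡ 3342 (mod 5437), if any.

gcd(5437, 643) = 1.
1 divides 3342, so solutions exist.
By Bézout, 643×(668) + 5437×(-79) = 1.
So 643×(668) ≡ 1 (mod 5437); multiply by 3342: y ≡ 2232456 (mod 5437).
Smallest nonnegative: y = 2232456 mod 5437 = 3286.

3286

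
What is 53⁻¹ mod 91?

79

gcd(91, 53):
  91 = 1×53 + 38
  53 = 1×38 + 15
  38 = 2×15 + 8
  15 = 1×8 + 7
  8 = 1×7 + 1
  7 = 7×1
so gcd(91, 53) = 1.
Back-substitute for Bézout coefficients:
  1 = 8 - 1×7
  ... = 53×(-12) + 91×(7)
So 53×-12 ≡ 1 (mod 91), and -12 mod 91 = 79.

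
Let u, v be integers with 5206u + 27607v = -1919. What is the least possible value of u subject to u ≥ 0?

gcd(27607, 5206) = 19  (27607 = 5·5206 + 1577, 5206 = 3·1577 + 475, 1577 = 3·475 + 152, 475 = 3·152 + 19, 152 = 8·19).
19 divides -1919, so solutions exist.
Back-substituting, 5206·(175) + 27607·(-33) = 19.
Scale by -1919/19 = -101: (u₀, v₀) = (-17675, 3333).
General solution: u = -17675 + 1453t, v = 3333 - 274t for integer t.
u ≥ 0: smallest is -17675 mod 1453 = 1214 (at t = 13), with v = -229.

1214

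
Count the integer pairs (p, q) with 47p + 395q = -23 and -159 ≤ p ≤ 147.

gcd(395, 47) = 1.
By Bézout, 47×(-42) + 395×(5) = 1.
Particular solution: (176, -21).
General solution: p = 176 + 395t, q = -21 - 47t for integer t.
-159 ≤ 176 + 395t ≤ 147 gives t ∈ [0, -1], which is 0 values.

0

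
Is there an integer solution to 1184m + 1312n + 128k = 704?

yes

gcd(1312, 1184) = 32.
gcd(32, 128) = 32.
32 divides 704, so integer solutions exist.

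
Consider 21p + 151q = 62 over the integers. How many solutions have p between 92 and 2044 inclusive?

13

gcd(151, 21) = 1.
By Bézout, 21*(36) + 151*(-5) = 1.
Particular solution: (118, -16).
General solution: p = 118 + 151t, q = -16 - 21t for integer t.
92 ≤ 118 + 151t ≤ 2044 gives t ∈ [0, 12], which is 13 values.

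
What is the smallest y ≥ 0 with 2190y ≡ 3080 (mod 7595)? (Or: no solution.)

154

gcd(7595, 2190):
  7595 = 3·2190 + 1025
  2190 = 2·1025 + 140
  1025 = 7·140 + 45
  140 = 3·45 + 5
  45 = 9·5
so gcd(7595, 2190) = 5.
5 divides 3080, so solutions exist.
Back-substitute for Bézout coefficients:
  5 = 140 - 3·45
  ... = 2190·(163) + 7595·(-47)
So 2190·(163) ≡ 5 (mod 7595); multiply by 616: y ≡ 100408 (mod 1519).
Smallest nonnegative: y = 100408 mod 1519 = 154.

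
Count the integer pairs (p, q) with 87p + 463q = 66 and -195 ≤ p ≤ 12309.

27

gcd(463, 87):
  463 = 5×87 + 28
  87 = 3×28 + 3
  28 = 9×3 + 1
  3 = 3×1
so gcd(463, 87) = 1.
Back-substitute for Bézout coefficients:
  1 = 28 - 9×3
  ... = 87×(-149) + 463×(28)
Scale by 66: particular solution (-9834, 1848); reduce p mod 463: (352, -66).
General solution: p = 352 + 463t, q = -66 - 87t for integer t.
-195 ≤ 352 + 463t ≤ 12309 gives t ∈ [-1, 25], which is 27 values.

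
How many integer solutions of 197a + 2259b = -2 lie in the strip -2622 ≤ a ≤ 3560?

gcd(2259, 197) = 1  (2259 = 11×197 + 92, 197 = 2×92 + 13, 92 = 7×13 + 1, 13 = 13×1).
Back-substituting, 197×(-172) + 2259×(15) = 1.
Scale by -2: particular solution (344, -30); reduce a mod 2259: (344, -30).
General solution: a = 344 + 2259t, b = -30 - 197t for integer t.
-2622 ≤ 344 + 2259t ≤ 3560 gives t ∈ [-1, 1], which is 3 values.

3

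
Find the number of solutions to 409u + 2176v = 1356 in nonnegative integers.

0

gcd(2176, 409) = 1.
By Bézout, 409·(681) + 2176·(-128) = 1.
One solution: (812, -152).
General: u = 812 + 2176t, v = -152 - 409t.
u ≥ 0 ⇒ t ≥ 0; v ≥ 0 ⇒ t ≤ -1. So t ∈ [0, -1]: 0 solutions.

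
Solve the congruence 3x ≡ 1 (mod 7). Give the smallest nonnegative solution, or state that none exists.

5

gcd(7, 3):
  7 = 2*3 + 1
  3 = 3*1
so gcd(7, 3) = 1.
1 divides 1, so solutions exist.
Back-substitute for Bézout coefficients:
  1 = 7 - 2*3
  ... = 3*(-2) + 7*(1)
So 3*(-2) ≡ 1 (mod 7); multiply by 1: x ≡ -2 (mod 7).
Smallest nonnegative: x = -2 mod 7 = 5.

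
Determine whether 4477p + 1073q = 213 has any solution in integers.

no

gcd(4477, 1073) = 37  (4477 = 4*1073 + 185, 1073 = 5*185 + 148, 185 = 1*148 + 37, 148 = 4*37).
37 does not divide 213 (remainder 28), so no integer solutions.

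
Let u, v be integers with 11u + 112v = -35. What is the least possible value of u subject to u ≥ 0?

gcd(112, 11):
  112 = 10×11 + 2
  11 = 5×2 + 1
  2 = 2×1
so gcd(112, 11) = 1.
1 divides -35, so solutions exist.
Back-substitute for Bézout coefficients:
  1 = 11 - 5×2
  ... = 11×(51) + 112×(-5)
Scale by -35/1 = -35: (u₀, v₀) = (-1785, 175).
General solution: u = -1785 + 112t, v = 175 - 11t for integer t.
u ≥ 0: smallest is -1785 mod 112 = 7 (at t = 16), with v = -1.

7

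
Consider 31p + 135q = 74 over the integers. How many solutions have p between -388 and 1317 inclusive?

gcd(135, 31) = 1  (135 = 4*31 + 11, 31 = 2*11 + 9, 11 = 1*9 + 2, 9 = 4*2 + 1, 2 = 2*1).
Back-substituting, 31*(61) + 135*(-14) = 1.
Scale by 74: particular solution (4514, -1036); reduce p mod 135: (59, -13).
General solution: p = 59 + 135t, q = -13 - 31t for integer t.
-388 ≤ 59 + 135t ≤ 1317 gives t ∈ [-3, 9], which is 13 values.

13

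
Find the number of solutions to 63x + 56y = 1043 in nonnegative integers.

gcd(63, 56) = 7.
By Bézout, 63·(1) + 56·(-1) = 7.
One solution: (5, 13).
General: x = 5 + 8t, y = 13 - 9t.
x ≥ 0 ⇒ t ≥ 0; y ≥ 0 ⇒ t ≤ 1. So t ∈ [0, 1]: 2 solutions.

2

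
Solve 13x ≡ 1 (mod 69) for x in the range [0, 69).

16

gcd(69, 13) = 1.
By Bézout, 13×(16) + 69×(-3) = 1.
So 13×16 ≡ 1 (mod 69), and 16 mod 69 = 16.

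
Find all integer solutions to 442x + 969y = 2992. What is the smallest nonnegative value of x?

gcd(969, 442) = 17.
17 divides 2992, so solutions exist.
By Bézout, 442·(11) + 969·(-5) = 17.
Scale by 2992/17 = 176: (x₀, y₀) = (1936, -880).
General solution: x = 1936 + 57t, y = -880 - 26t for integer t.
x ≥ 0: smallest is 1936 mod 57 = 55 (at t = -33), with y = -22.

55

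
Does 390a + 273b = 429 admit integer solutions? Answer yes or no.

yes

gcd(390, 273):
  390 = 1*273 + 117
  273 = 2*117 + 39
  117 = 3*39
so gcd(390, 273) = 39.
39 divides 429, so integer solutions exist.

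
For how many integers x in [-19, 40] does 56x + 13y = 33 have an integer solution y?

gcd(56, 13):
  56 = 4*13 + 4
  13 = 3*4 + 1
  4 = 4*1
so gcd(56, 13) = 1.
Back-substitute for Bézout coefficients:
  1 = 13 - 3*4
  ... = 56*(-3) + 13*(13)
Scale by 33: particular solution (-99, 429); reduce x mod 13: (5, -19).
General solution: x = 5 + 13t, y = -19 - 56t for integer t.
-19 ≤ 5 + 13t ≤ 40 gives t ∈ [-1, 2], which is 4 values.

4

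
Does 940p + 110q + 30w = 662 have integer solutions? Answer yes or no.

no

gcd(940, 110) = 10.
gcd(10, 30) = 10.
10 does not divide 662 (remainder 2), so no integer solutions.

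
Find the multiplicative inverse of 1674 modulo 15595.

gcd(15595, 1674):
  15595 = 9·1674 + 529
  1674 = 3·529 + 87
  529 = 6·87 + 7
  87 = 12·7 + 3
  7 = 2·3 + 1
  3 = 3·1
so gcd(15595, 1674) = 1.
Back-substitute for Bézout coefficients:
  1 = 7 - 2·3
  ... = 1674·(-4481) + 15595·(481)
So 1674·-4481 ≡ 1 (mod 15595), and -4481 mod 15595 = 11114.

11114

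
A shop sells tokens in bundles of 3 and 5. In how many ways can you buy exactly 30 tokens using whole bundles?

Need nonnegative integers with 3j + 5k = 30.
gcd(3, 5) = 1, and 3·(2) + 5·(-1) = 1.
So (j₀, k₀) = (60, -30); general j = 60 + 5t, k = -30 - 3t.
j ≥ 0 ⇒ t ≥ -12; k ≥ 0 ⇒ t ≤ -10. That's 3 values of t.

3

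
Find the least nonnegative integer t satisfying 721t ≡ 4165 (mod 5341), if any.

gcd(5341, 721) = 7  (5341 = 7×721 + 294, 721 = 2×294 + 133, 294 = 2×133 + 28, 133 = 4×28 + 21, 28 = 1×21 + 7, 21 = 3×7).
7 divides 4165, so solutions exist.
Back-substituting, 721×(-200) + 5341×(27) = 7.
So 721×(-200) ≡ 7 (mod 5341); multiply by 595: t ≡ -119000 (mod 763).
Smallest nonnegative: t = -119000 mod 763 = 28.

28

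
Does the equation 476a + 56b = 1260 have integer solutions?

yes

gcd(476, 56) = 28.
28 divides 1260, so integer solutions exist.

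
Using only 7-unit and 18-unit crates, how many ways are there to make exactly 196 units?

Need nonnegative integers with 7j + 18k = 196.
gcd(7, 18) = 1, and 7·(-5) + 18·(2) = 1.
So (j₀, k₀) = (-980, 392); general j = -980 + 18t, k = 392 - 7t.
j ≥ 0 ⇒ t ≥ 55; k ≥ 0 ⇒ t ≤ 56. That's 2 values of t.

2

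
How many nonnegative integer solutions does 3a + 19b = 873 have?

gcd(19, 3) = 1.
By Bézout, 3·(-6) + 19·(1) = 1.
One solution: (6, 45).
General: a = 6 + 19t, b = 45 - 3t.
a ≥ 0 ⇒ t ≥ 0; b ≥ 0 ⇒ t ≤ 15. So t ∈ [0, 15]: 16 solutions.

16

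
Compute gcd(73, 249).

1

gcd(249, 73):
  249 = 3*73 + 30
  73 = 2*30 + 13
  30 = 2*13 + 4
  13 = 3*4 + 1
  4 = 4*1
so gcd(249, 73) = 1.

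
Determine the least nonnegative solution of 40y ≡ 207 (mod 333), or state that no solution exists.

180

gcd(333, 40) = 1.
1 divides 207, so solutions exist.
By Bézout, 40*(25) + 333*(-3) = 1.
So 40*(25) ≡ 1 (mod 333); multiply by 207: y ≡ 5175 (mod 333).
Smallest nonnegative: y = 5175 mod 333 = 180.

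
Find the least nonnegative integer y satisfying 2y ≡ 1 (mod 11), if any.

gcd(11, 2) = 1  (11 = 5×2 + 1, 2 = 2×1).
1 divides 1, so solutions exist.
Back-substituting, 2×(-5) + 11×(1) = 1.
So 2×(-5) ≡ 1 (mod 11); multiply by 1: y ≡ -5 (mod 11).
Smallest nonnegative: y = -5 mod 11 = 6.

6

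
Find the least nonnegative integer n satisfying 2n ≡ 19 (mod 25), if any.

22

gcd(25, 2):
  25 = 12*2 + 1
  2 = 2*1
so gcd(25, 2) = 1.
1 divides 19, so solutions exist.
Back-substitute for Bézout coefficients:
  1 = 25 - 12*2
  ... = 2*(-12) + 25*(1)
So 2*(-12) ≡ 1 (mod 25); multiply by 19: n ≡ -228 (mod 25).
Smallest nonnegative: n = -228 mod 25 = 22.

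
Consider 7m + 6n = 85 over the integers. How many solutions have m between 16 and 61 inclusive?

8

gcd(7, 6) = 1.
By Bézout, 7*(1) + 6*(-1) = 1.
Particular solution: (1, 13).
General solution: m = 1 + 6t, n = 13 - 7t for integer t.
16 ≤ 1 + 6t ≤ 61 gives t ∈ [3, 10], which is 8 values.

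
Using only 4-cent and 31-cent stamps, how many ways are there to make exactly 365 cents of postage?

3

Need nonnegative integers with 4j + 31k = 365.
gcd(4, 31) = 1, and 4·(8) + 31·(-1) = 1.
So (j₀, k₀) = (2920, -365); general j = 2920 + 31t, k = -365 - 4t.
j ≥ 0 ⇒ t ≥ -94; k ≥ 0 ⇒ t ≤ -92. That's 3 values of t.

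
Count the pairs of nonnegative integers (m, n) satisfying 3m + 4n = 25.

2

gcd(4, 3) = 1  (4 = 1×3 + 1, 3 = 3×1).
Back-substituting, 3×(-1) + 4×(1) = 1.
Scale by 25: one solution is (-25, 25). Reduce m mod 4: (3, 4).
General: m = 3 + 4t, n = 4 - 3t.
m ≥ 0 ⇒ t ≥ 0; n ≥ 0 ⇒ t ≤ 1. So t ∈ [0, 1]: 2 solutions.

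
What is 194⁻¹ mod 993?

302

gcd(993, 194) = 1  (993 = 5×194 + 23, 194 = 8×23 + 10, 23 = 2×10 + 3, 10 = 3×3 + 1, 3 = 3×1).
Back-substituting, 194×(302) + 993×(-59) = 1.
So 194×302 ≡ 1 (mod 993), and 302 mod 993 = 302.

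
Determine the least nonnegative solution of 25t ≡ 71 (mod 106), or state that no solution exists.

41

gcd(106, 25):
  106 = 4*25 + 6
  25 = 4*6 + 1
  6 = 6*1
so gcd(106, 25) = 1.
1 divides 71, so solutions exist.
Back-substitute for Bézout coefficients:
  1 = 25 - 4*6
  ... = 25*(17) + 106*(-4)
So 25*(17) ≡ 1 (mod 106); multiply by 71: t ≡ 1207 (mod 106).
Smallest nonnegative: t = 1207 mod 106 = 41.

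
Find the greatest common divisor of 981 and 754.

1

gcd(981, 754) = 1  (981 = 1·754 + 227, 754 = 3·227 + 73, 227 = 3·73 + 8, 73 = 9·8 + 1, 8 = 8·1).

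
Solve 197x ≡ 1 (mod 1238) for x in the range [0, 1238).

641

gcd(1238, 197) = 1  (1238 = 6×197 + 56, 197 = 3×56 + 29, 56 = 1×29 + 27, 29 = 1×27 + 2, 27 = 13×2 + 1, 2 = 2×1).
Back-substituting, 197×(-597) + 1238×(95) = 1.
So 197×-597 ≡ 1 (mod 1238), and -597 mod 1238 = 641.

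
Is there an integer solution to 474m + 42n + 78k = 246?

yes

gcd(474, 42) = 6  (474 = 11*42 + 12, 42 = 3*12 + 6, 12 = 2*6).
gcd(6, 78) = 6.
6 divides 246, so integer solutions exist.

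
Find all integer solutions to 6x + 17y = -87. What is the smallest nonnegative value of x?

gcd(17, 6) = 1  (17 = 2*6 + 5, 6 = 1*5 + 1, 5 = 5*1).
1 divides -87, so solutions exist.
Back-substituting, 6*(3) + 17*(-1) = 1.
Scale by -87/1 = -87: (x₀, y₀) = (-261, 87).
General solution: x = -261 + 17t, y = 87 - 6t for integer t.
x ≥ 0: smallest is -261 mod 17 = 11 (at t = 16), with y = -9.

11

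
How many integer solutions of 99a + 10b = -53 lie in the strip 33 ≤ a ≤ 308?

28

gcd(99, 10) = 1.
By Bézout, 99*(-1) + 10*(10) = 1.
Particular solution: (3, -35).
General solution: a = 3 + 10t, b = -35 - 99t for integer t.
33 ≤ 3 + 10t ≤ 308 gives t ∈ [3, 30], which is 28 values.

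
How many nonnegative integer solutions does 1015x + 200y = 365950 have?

gcd(1015, 200) = 5  (1015 = 5×200 + 15, 200 = 13×15 + 5, 15 = 3×5).
Back-substituting, 1015×(-13) + 200×(66) = 5.
Scale by 73190: one solution is (-951470, 4830540). Reduce x mod 40: (10, 1779).
General: x = 10 + 40t, y = 1779 - 203t.
x ≥ 0 ⇒ t ≥ 0; y ≥ 0 ⇒ t ≤ 8. So t ∈ [0, 8]: 9 solutions.

9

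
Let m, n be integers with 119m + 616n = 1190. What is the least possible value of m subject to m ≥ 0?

10

gcd(616, 119):
  616 = 5*119 + 21
  119 = 5*21 + 14
  21 = 1*14 + 7
  14 = 2*7
so gcd(616, 119) = 7.
7 divides 1190, so solutions exist.
Back-substitute for Bézout coefficients:
  7 = 21 - 1*14
  ... = 119*(-31) + 616*(6)
Scale by 1190/7 = 170: (m₀, n₀) = (-5270, 1020).
General solution: m = -5270 + 88t, n = 1020 - 17t for integer t.
m ≥ 0: smallest is -5270 mod 88 = 10 (at t = 60), with n = 0.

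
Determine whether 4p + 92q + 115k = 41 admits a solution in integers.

yes

gcd(92, 4) = 4  (92 = 23×4).
gcd(4, 115) = 1.
1 divides 41, so integer solutions exist.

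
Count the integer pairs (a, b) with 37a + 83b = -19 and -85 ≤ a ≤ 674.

9

gcd(83, 37) = 1  (83 = 2×37 + 9, 37 = 4×9 + 1, 9 = 9×1).
Back-substituting, 37×(9) + 83×(-4) = 1.
Scale by -19: particular solution (-171, 76); reduce a mod 83: (78, -35).
General solution: a = 78 + 83t, b = -35 - 37t for integer t.
-85 ≤ 78 + 83t ≤ 674 gives t ∈ [-1, 7], which is 9 values.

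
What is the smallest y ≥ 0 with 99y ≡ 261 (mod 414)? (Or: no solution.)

11

gcd(414, 99) = 9  (414 = 4*99 + 18, 99 = 5*18 + 9, 18 = 2*9).
9 divides 261, so solutions exist.
Back-substituting, 99*(21) + 414*(-5) = 9.
So 99*(21) ≡ 9 (mod 414); multiply by 29: y ≡ 609 (mod 46).
Smallest nonnegative: y = 609 mod 46 = 11.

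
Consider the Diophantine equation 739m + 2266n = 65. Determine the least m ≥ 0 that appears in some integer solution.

181

gcd(2266, 739):
  2266 = 3*739 + 49
  739 = 15*49 + 4
  49 = 12*4 + 1
  4 = 4*1
so gcd(2266, 739) = 1.
1 divides 65, so solutions exist.
Back-substitute for Bézout coefficients:
  1 = 49 - 12*4
  ... = 739*(-555) + 2266*(181)
Scale by 65/1 = 65: (m₀, n₀) = (-36075, 11765).
General solution: m = -36075 + 2266t, n = 11765 - 739t for integer t.
m ≥ 0: smallest is -36075 mod 2266 = 181 (at t = 16), with n = -59.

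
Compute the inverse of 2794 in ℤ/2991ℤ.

gcd(2991, 2794) = 1  (2991 = 1·2794 + 197, 2794 = 14·197 + 36, 197 = 5·36 + 17, 36 = 2·17 + 2, 17 = 8·2 + 1, 2 = 2·1).
Back-substituting, 2794·(-1412) + 2991·(1319) = 1.
So 2794·-1412 ≡ 1 (mod 2991), and -1412 mod 2991 = 1579.

1579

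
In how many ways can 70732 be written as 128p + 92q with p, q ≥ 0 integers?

gcd(128, 92):
  128 = 1×92 + 36
  92 = 2×36 + 20
  36 = 1×20 + 16
  20 = 1×16 + 4
  16 = 4×4
so gcd(128, 92) = 4.
Back-substitute for Bézout coefficients:
  4 = 20 - 1×16
  ... = 128×(-5) + 92×(7)
Scale by 17683: one solution is (-88415, 123781). Reduce p mod 23: (20, 741).
General: p = 20 + 23t, q = 741 - 32t.
p ≥ 0 ⇒ t ≥ 0; q ≥ 0 ⇒ t ≤ 23. So t ∈ [0, 23]: 24 solutions.

24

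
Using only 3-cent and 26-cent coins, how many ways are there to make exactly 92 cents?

Need nonnegative integers with 3j + 26k = 92.
gcd(3, 26) = 1, and 3·(9) + 26·(-1) = 1.
So (j₀, k₀) = (828, -92); general j = 828 + 26t, k = -92 - 3t.
j ≥ 0 ⇒ t ≥ -31; k ≥ 0 ⇒ t ≤ -31. That's 1 value of t.

1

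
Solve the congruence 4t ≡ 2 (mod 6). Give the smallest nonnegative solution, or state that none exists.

2

gcd(6, 4):
  6 = 1*4 + 2
  4 = 2*2
so gcd(6, 4) = 2.
2 divides 2, so solutions exist.
Back-substitute for Bézout coefficients:
  2 = 6 - 1*4
  ... = 4*(-1) + 6*(1)
So 4*(-1) ≡ 2 (mod 6); multiply by 1: t ≡ -1 (mod 3).
Smallest nonnegative: t = -1 mod 3 = 2.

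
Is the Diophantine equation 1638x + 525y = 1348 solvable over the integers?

gcd(1638, 525) = 21.
21 does not divide 1348 (remainder 4), so no integer solutions.

no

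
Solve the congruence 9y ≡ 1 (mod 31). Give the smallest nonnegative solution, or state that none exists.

7

gcd(31, 9):
  31 = 3×9 + 4
  9 = 2×4 + 1
  4 = 4×1
so gcd(31, 9) = 1.
1 divides 1, so solutions exist.
Back-substitute for Bézout coefficients:
  1 = 9 - 2×4
  ... = 9×(7) + 31×(-2)
So 9×(7) ≡ 1 (mod 31); multiply by 1: y ≡ 7 (mod 31).
Smallest nonnegative: y = 7 mod 31 = 7.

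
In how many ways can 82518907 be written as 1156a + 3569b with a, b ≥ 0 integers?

20

gcd(3569, 1156) = 1.
By Bézout, 1156*(318) + 3569*(-103) = 1.
One solution: (599, 22927).
General: a = 599 + 3569t, b = 22927 - 1156t.
a ≥ 0 ⇒ t ≥ 0; b ≥ 0 ⇒ t ≤ 19. So t ∈ [0, 19]: 20 solutions.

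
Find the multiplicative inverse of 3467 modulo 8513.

5758

gcd(8513, 3467):
  8513 = 2*3467 + 1579
  3467 = 2*1579 + 309
  1579 = 5*309 + 34
  309 = 9*34 + 3
  34 = 11*3 + 1
  3 = 3*1
so gcd(8513, 3467) = 1.
Back-substitute for Bézout coefficients:
  1 = 34 - 11*3
  ... = 3467*(-2755) + 8513*(1122)
So 3467*-2755 ≡ 1 (mod 8513), and -2755 mod 8513 = 5758.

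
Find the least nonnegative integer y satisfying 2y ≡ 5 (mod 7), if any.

6

gcd(7, 2) = 1  (7 = 3×2 + 1, 2 = 2×1).
1 divides 5, so solutions exist.
Back-substituting, 2×(-3) + 7×(1) = 1.
So 2×(-3) ≡ 1 (mod 7); multiply by 5: y ≡ -15 (mod 7).
Smallest nonnegative: y = -15 mod 7 = 6.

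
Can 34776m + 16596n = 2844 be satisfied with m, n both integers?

gcd(34776, 16596) = 36  (34776 = 2*16596 + 1584, 16596 = 10*1584 + 756, 1584 = 2*756 + 72, 756 = 10*72 + 36, 72 = 2*36).
36 divides 2844, so integer solutions exist.

yes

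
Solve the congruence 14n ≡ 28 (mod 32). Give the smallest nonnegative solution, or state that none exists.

gcd(32, 14):
  32 = 2*14 + 4
  14 = 3*4 + 2
  4 = 2*2
so gcd(32, 14) = 2.
2 divides 28, so solutions exist.
Back-substitute for Bézout coefficients:
  2 = 14 - 3*4
  ... = 14*(7) + 32*(-3)
So 14*(7) ≡ 2 (mod 32); multiply by 14: n ≡ 98 (mod 16).
Smallest nonnegative: n = 98 mod 16 = 2.

2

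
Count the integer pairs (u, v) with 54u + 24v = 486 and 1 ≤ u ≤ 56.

14

gcd(54, 24) = 6.
By Bézout, 54×(1) + 24×(-2) = 6.
Particular solution: (1, 18).
General solution: u = 1 + 4t, v = 18 - 9t for integer t.
1 ≤ 1 + 4t ≤ 56 gives t ∈ [0, 13], which is 14 values.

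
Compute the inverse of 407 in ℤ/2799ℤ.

392

gcd(2799, 407):
  2799 = 6×407 + 357
  407 = 1×357 + 50
  357 = 7×50 + 7
  50 = 7×7 + 1
  7 = 7×1
so gcd(2799, 407) = 1.
Back-substitute for Bézout coefficients:
  1 = 50 - 7×7
  ... = 407×(392) + 2799×(-57)
So 407×392 ≡ 1 (mod 2799), and 392 mod 2799 = 392.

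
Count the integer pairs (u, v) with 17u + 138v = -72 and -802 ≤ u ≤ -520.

2

gcd(138, 17):
  138 = 8·17 + 2
  17 = 8·2 + 1
  2 = 2·1
so gcd(138, 17) = 1.
Back-substitute for Bézout coefficients:
  1 = 17 - 8·2
  ... = 17·(65) + 138·(-8)
Scale by -72: particular solution (-4680, 576); reduce u mod 138: (12, -2).
General solution: u = 12 + 138t, v = -2 - 17t for integer t.
-802 ≤ 12 + 138t ≤ -520 gives t ∈ [-5, -4], which is 2 values.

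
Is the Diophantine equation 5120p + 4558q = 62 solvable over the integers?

gcd(5120, 4558) = 2  (5120 = 1·4558 + 562, 4558 = 8·562 + 62, 562 = 9·62 + 4, 62 = 15·4 + 2, 4 = 2·2).
2 divides 62, so integer solutions exist.

yes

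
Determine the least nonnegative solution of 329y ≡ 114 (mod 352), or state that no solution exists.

gcd(352, 329) = 1.
1 divides 114, so solutions exist.
By Bézout, 329·(153) + 352·(-143) = 1.
So 329·(153) ≡ 1 (mod 352); multiply by 114: y ≡ 17442 (mod 352).
Smallest nonnegative: y = 17442 mod 352 = 194.

194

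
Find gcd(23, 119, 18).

gcd(119, 23):
  119 = 5·23 + 4
  23 = 5·4 + 3
  4 = 1·3 + 1
  3 = 3·1
so gcd(119, 23) = 1.
gcd(1, 18) = 1.

1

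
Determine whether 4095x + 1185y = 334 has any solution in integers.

gcd(4095, 1185) = 15.
15 does not divide 334 (remainder 4), so no integer solutions.

no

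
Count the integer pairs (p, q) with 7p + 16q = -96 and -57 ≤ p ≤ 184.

15

gcd(16, 7) = 1.
By Bézout, 7*(7) + 16*(-3) = 1.
Particular solution: (0, -6).
General solution: p = 0 + 16t, q = -6 - 7t for integer t.
-57 ≤ 0 + 16t ≤ 184 gives t ∈ [-3, 11], which is 15 values.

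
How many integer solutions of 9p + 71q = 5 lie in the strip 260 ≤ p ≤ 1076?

11

gcd(71, 9) = 1.
By Bézout, 9×(8) + 71×(-1) = 1.
Particular solution: (40, -5).
General solution: p = 40 + 71t, q = -5 - 9t for integer t.
260 ≤ 40 + 71t ≤ 1076 gives t ∈ [4, 14], which is 11 values.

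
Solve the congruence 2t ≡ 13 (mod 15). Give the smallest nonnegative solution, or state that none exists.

14

gcd(15, 2) = 1  (15 = 7*2 + 1, 2 = 2*1).
1 divides 13, so solutions exist.
Back-substituting, 2*(-7) + 15*(1) = 1.
So 2*(-7) ≡ 1 (mod 15); multiply by 13: t ≡ -91 (mod 15).
Smallest nonnegative: t = -91 mod 15 = 14.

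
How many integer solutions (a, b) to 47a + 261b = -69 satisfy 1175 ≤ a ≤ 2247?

4

gcd(261, 47):
  261 = 5·47 + 26
  47 = 1·26 + 21
  26 = 1·21 + 5
  21 = 4·5 + 1
  5 = 5·1
so gcd(261, 47) = 1.
Back-substitute for Bézout coefficients:
  1 = 21 - 4·5
  ... = 47·(50) + 261·(-9)
Scale by -69: particular solution (-3450, 621); reduce a mod 261: (204, -37).
General solution: a = 204 + 261t, b = -37 - 47t for integer t.
1175 ≤ 204 + 261t ≤ 2247 gives t ∈ [4, 7], which is 4 values.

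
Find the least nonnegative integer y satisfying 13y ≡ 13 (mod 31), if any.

gcd(31, 13) = 1.
1 divides 13, so solutions exist.
By Bézout, 13*(12) + 31*(-5) = 1.
So 13*(12) ≡ 1 (mod 31); multiply by 13: y ≡ 156 (mod 31).
Smallest nonnegative: y = 156 mod 31 = 1.

1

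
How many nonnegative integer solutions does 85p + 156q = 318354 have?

24

gcd(156, 85) = 1.
By Bézout, 85*(-11) + 156*(6) = 1.
One solution: (150, 1959).
General: p = 150 + 156t, q = 1959 - 85t.
p ≥ 0 ⇒ t ≥ 0; q ≥ 0 ⇒ t ≤ 23. So t ∈ [0, 23]: 24 solutions.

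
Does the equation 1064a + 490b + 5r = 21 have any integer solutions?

yes

gcd(1064, 490) = 14  (1064 = 2·490 + 84, 490 = 5·84 + 70, 84 = 1·70 + 14, 70 = 5·14).
gcd(14, 5) = 1.
1 divides 21, so integer solutions exist.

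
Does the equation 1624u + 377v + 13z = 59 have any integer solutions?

gcd(1624, 377) = 29  (1624 = 4*377 + 116, 377 = 3*116 + 29, 116 = 4*29).
gcd(29, 13) = 1.
1 divides 59, so integer solutions exist.

yes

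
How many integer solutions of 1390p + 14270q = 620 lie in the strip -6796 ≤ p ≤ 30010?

gcd(14270, 1390) = 10.
By Bézout, 1390*(154) + 14270*(-15) = 10.
Particular solution: (986, -96).
General solution: p = 986 + 1427t, q = -96 - 139t for integer t.
-6796 ≤ 986 + 1427t ≤ 30010 gives t ∈ [-5, 20], which is 26 values.

26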